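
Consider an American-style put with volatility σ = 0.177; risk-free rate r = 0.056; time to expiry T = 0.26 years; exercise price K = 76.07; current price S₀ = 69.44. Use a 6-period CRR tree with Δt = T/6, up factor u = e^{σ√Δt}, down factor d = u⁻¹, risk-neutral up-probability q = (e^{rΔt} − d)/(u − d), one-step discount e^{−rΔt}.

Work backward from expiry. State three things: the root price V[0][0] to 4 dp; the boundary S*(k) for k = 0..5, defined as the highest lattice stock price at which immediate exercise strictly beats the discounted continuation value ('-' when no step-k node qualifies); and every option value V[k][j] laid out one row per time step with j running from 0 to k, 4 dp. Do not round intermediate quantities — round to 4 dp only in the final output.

price = 6.7232
boundary = - 66.9280 69.4400 66.9280 69.4400 72.0463
tree:
6.7232
9.1420 4.5551
11.5631 6.6300 2.6895
13.8966 9.1420 4.3198 1.2195
16.1458 11.5631 6.6300 2.2392 0.2979
18.3135 13.8966 9.1420 4.0237 0.6270 0.0000
20.4029 16.1458 11.5631 6.6300 1.3196 0.0000 0.0000

params: Δt=0.04333 u=1.03753 d=0.96383 q=0.52375 e^(-rΔt)=0.99758
t_6 payoffs: 20.4029 16.1458 11.5631 6.6300 1.3196 0.0000 0.0000
t_5: node(5,0) S=57.7565 payoff=18.3135 vs cont=18.1291 → 18.3135 [stop]  node(5,1) S=62.1734 payoff=13.8966 vs cont=13.7123 → 13.8966 [stop]  node(5,2) S=66.9280 payoff=9.1420 vs cont=8.9576 → 9.1420 [stop]  node(5,3) S=72.0463 payoff=4.0237 vs cont=3.8394 → 4.0237 [stop]  node(5,4) S=77.5559 payoff=0.0000 vs cont=0.6270 → 0.6270 [wait]  node(5,5) S=83.4870 payoff=0.0000 vs cont=0.0000 → 0.0000 [wait]  ⇒ S*(5)=72.0463
t_4: node(4,0) S=59.9242 payoff=16.1458 vs cont=15.9614 → 16.1458 [stop]  node(4,1) S=64.5069 payoff=11.5631 vs cont=11.3787 → 11.5631 [stop]  node(4,2) S=69.4400 payoff=6.6300 vs cont=6.4456 → 6.6300 [stop]  node(4,3) S=74.7504 payoff=1.3196 vs cont=2.2392 → 2.2392 [wait]  node(4,4) S=80.4668 payoff=0.0000 vs cont=0.2979 → 0.2979 [wait]  ⇒ S*(4)=69.4400
t_3: node(3,0) S=62.1734 payoff=13.8966 vs cont=13.7123 → 13.8966 [stop]  node(3,1) S=66.9280 payoff=9.1420 vs cont=8.9576 → 9.1420 [stop]  node(3,2) S=72.0463 payoff=4.0237 vs cont=4.3198 → 4.3198 [wait]  node(3,3) S=77.5559 payoff=0.0000 vs cont=1.2195 → 1.2195 [wait]  ⇒ S*(3)=66.9280
t_2: node(2,0) S=64.5069 payoff=11.5631 vs cont=11.3787 → 11.5631 [stop]  node(2,1) S=69.4400 payoff=6.6300 vs cont=6.6003 → 6.6300 [stop]  node(2,2) S=74.7504 payoff=1.3196 vs cont=2.6895 → 2.6895 [wait]  ⇒ S*(2)=69.4400
t_1: node(1,0) S=66.9280 payoff=9.1420 vs cont=8.9576 → 9.1420 [stop]  node(1,1) S=72.0463 payoff=4.0237 vs cont=4.5551 → 4.5551 [wait]  ⇒ S*(1)=66.9280
t_0: node(0,0) S=69.4400 payoff=6.6300 vs cont=6.7232 → 6.7232 [wait]  ⇒ S*(0)=-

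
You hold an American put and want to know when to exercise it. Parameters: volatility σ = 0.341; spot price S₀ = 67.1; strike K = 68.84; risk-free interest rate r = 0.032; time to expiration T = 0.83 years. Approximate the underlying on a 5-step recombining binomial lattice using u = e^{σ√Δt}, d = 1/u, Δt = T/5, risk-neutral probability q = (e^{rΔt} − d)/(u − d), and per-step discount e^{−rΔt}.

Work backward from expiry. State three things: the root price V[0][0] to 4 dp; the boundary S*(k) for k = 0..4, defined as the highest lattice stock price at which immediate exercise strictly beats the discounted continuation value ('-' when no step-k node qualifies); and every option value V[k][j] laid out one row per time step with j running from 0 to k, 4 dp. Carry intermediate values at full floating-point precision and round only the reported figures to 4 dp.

Δt=0.16600  u=1.14905  d=0.87029  q=0.48443  discount=0.99470
step 5 (expiry): payoffs max(K−S,0) = 35.3410 24.6109 10.4438 0.0000 0.0000 0.0000
step 4: (k=4,j=0): S=38.4919, (K−S)⁺=30.3481, hold=29.9834 ⇒ V=30.3481 exercise | (k=4,j=1): S=50.8213, (K−S)⁺=18.0187, hold=17.6540 ⇒ V=18.0187 exercise | (k=4,j=2): S=67.1000, (K−S)⁺=1.7400, hold=5.3560 ⇒ V=5.3560 continue | (k=4,j=3): S=88.5929, (K−S)⁺=0.0000, hold=0.0000 ⇒ V=0.0000 continue | (k=4,j=4): S=116.9703, (K−S)⁺=0.0000, hold=0.0000 ⇒ V=0.0000 continue  boundary S*=50.8213
step 3: (k=3,j=0): S=44.2291, (K−S)⁺=24.6109, hold=24.2462 ⇒ V=24.6109 exercise | (k=3,j=1): S=58.3962, (K−S)⁺=10.4438, hold=11.8216 ⇒ V=11.8216 continue | (k=3,j=2): S=77.1011, (K−S)⁺=0.0000, hold=2.7468 ⇒ V=2.7468 continue | (k=3,j=3): S=101.7975, (K−S)⁺=0.0000, hold=0.0000 ⇒ V=0.0000 continue  boundary S*=44.2291
step 2: (k=2,j=0): S=50.8213, (K−S)⁺=18.0187, hold=18.3178 ⇒ V=18.3178 continue | (k=2,j=1): S=67.1000, (K−S)⁺=1.7400, hold=7.3861 ⇒ V=7.3861 continue | (k=2,j=2): S=88.5929, (K−S)⁺=0.0000, hold=1.4087 ⇒ V=1.4087 continue  boundary S*=-
step 1: (k=1,j=0): S=58.3962, (K−S)⁺=10.4438, hold=12.9532 ⇒ V=12.9532 continue | (k=1,j=1): S=77.1011, (K−S)⁺=0.0000, hold=4.4667 ⇒ V=4.4667 continue  boundary S*=-
step 0: (k=0,j=0): S=67.1000, (K−S)⁺=1.7400, hold=8.7953 ⇒ V=8.7953 continue  boundary S*=-

price = 8.7953
boundary = - - - 44.2291 50.8213
tree:
8.7953
12.9532 4.4667
18.3178 7.3861 1.4087
24.6109 11.8216 2.7468 0.0000
30.3481 18.0187 5.3560 0.0000 0.0000
35.3410 24.6109 10.4438 0.0000 0.0000 0.0000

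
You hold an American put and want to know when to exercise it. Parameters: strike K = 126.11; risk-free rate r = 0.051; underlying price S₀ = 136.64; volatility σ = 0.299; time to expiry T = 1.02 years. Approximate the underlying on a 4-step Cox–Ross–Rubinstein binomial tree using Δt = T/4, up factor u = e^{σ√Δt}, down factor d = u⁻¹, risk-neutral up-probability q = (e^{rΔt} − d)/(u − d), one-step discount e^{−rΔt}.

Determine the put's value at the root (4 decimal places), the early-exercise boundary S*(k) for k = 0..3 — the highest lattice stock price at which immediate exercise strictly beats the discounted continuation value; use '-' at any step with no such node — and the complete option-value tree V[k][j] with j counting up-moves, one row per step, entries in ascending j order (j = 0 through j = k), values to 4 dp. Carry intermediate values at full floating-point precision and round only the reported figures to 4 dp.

Δt=0.25500  u=1.16298  d=0.85986  q=0.50551  discount=0.98708
step 4 (expiry): payoffs max(K−S,0) = 51.4160 25.0843 0.0000 0.0000 0.0000
step 3: (k=3,j=0): S=86.8678, (K−S)⁺=39.2422, hold=37.6128 ⇒ V=39.2422 exercise | (k=3,j=1): S=117.4910, (K−S)⁺=8.6190, hold=12.2437 ⇒ V=12.2437 continue | (k=3,j=2): S=158.9099, (K−S)⁺=0.0000, hold=0.0000 ⇒ V=0.0000 continue | (k=3,j=3): S=214.9300, (K−S)⁺=0.0000, hold=0.0000 ⇒ V=0.0000 continue  boundary S*=86.8678
step 2: (k=2,j=0): S=101.0257, (K−S)⁺=25.0843, hold=25.2636 ⇒ V=25.2636 continue | (k=2,j=1): S=136.6400, (K−S)⁺=0.0000, hold=5.9762 ⇒ V=5.9762 continue | (k=2,j=2): S=184.8094, (K−S)⁺=0.0000, hold=0.0000 ⇒ V=0.0000 continue  boundary S*=-
step 1: (k=1,j=0): S=117.4910, (K−S)⁺=8.6190, hold=15.3132 ⇒ V=15.3132 continue | (k=1,j=1): S=158.9099, (K−S)⁺=0.0000, hold=2.9170 ⇒ V=2.9170 continue  boundary S*=-
step 0: (k=0,j=0): S=136.6400, (K−S)⁺=0.0000, hold=8.9299 ⇒ V=8.9299 continue  boundary S*=-

price = 8.9299
boundary = - - - 86.8678
tree:
8.9299
15.3132 2.9170
25.2636 5.9762 0.0000
39.2422 12.2437 0.0000 0.0000
51.4160 25.0843 0.0000 0.0000 0.0000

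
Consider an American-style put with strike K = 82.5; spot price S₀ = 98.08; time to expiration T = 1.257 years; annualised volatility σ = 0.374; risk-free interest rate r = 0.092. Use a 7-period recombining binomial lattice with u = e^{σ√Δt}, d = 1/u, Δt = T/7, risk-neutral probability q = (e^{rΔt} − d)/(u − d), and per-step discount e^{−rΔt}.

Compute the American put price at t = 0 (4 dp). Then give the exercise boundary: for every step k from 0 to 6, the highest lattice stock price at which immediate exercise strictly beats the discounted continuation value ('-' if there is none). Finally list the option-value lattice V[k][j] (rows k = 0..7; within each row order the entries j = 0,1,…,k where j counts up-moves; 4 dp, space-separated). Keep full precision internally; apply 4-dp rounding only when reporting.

Δt=0.17957  u=1.17174  d=0.85344  q=0.51279  discount=0.98362
step 7 (expiry): payoffs max(K−S,0) = 50.1575 38.0949 21.5334 0.0000 0.0000 0.0000 0.0000 0.0000
step 6: (k=6,j=0): S=37.8969, (K−S)⁺=44.6031, hold=43.2514 ⇒ V=44.6031 exercise | (k=6,j=1): S=52.0310, (K−S)⁺=30.4690, hold=29.1172 ⇒ V=30.4690 exercise | (k=6,j=2): S=71.4367, (K−S)⁺=11.0633, hold=10.3193 ⇒ V=11.0633 exercise | (k=6,j=3): S=98.0800, (K−S)⁺=0.0000, hold=0.0000 ⇒ V=0.0000 continue | (k=6,j=4): S=134.6603, (K−S)⁺=0.0000, hold=0.0000 ⇒ V=0.0000 continue | (k=6,j=5): S=184.8836, (K−S)⁺=0.0000, hold=0.0000 ⇒ V=0.0000 continue | (k=6,j=6): S=253.8384, (K−S)⁺=0.0000, hold=0.0000 ⇒ V=0.0000 continue  boundary S*=71.4367
step 5: (k=5,j=0): S=44.4051, (K−S)⁺=38.0949, hold=36.7431 ⇒ V=38.0949 exercise | (k=5,j=1): S=60.9666, (K−S)⁺=21.5334, hold=20.1816 ⇒ V=21.5334 exercise | (k=5,j=2): S=83.7049, (K−S)⁺=0.0000, hold=5.3018 ⇒ V=5.3018 continue | (k=5,j=3): S=114.9238, (K−S)⁺=0.0000, hold=0.0000 ⇒ V=0.0000 continue | (k=5,j=4): S=157.7862, (K−S)⁺=0.0000, hold=0.0000 ⇒ V=0.0000 continue | (k=5,j=5): S=216.6346, (K−S)⁺=0.0000, hold=0.0000 ⇒ V=0.0000 continue  boundary S*=60.9666
step 4: (k=4,j=0): S=52.0310, (K−S)⁺=30.4690, hold=29.1172 ⇒ V=30.4690 exercise | (k=4,j=1): S=71.4367, (K−S)⁺=11.0633, hold=12.9935 ⇒ V=12.9935 continue | (k=4,j=2): S=98.0800, (K−S)⁺=0.0000, hold=2.5407 ⇒ V=2.5407 continue | (k=4,j=3): S=134.6603, (K−S)⁺=0.0000, hold=0.0000 ⇒ V=0.0000 continue | (k=4,j=4): S=184.8836, (K−S)⁺=0.0000, hold=0.0000 ⇒ V=0.0000 continue  boundary S*=52.0310
step 3: (k=3,j=0): S=60.9666, (K−S)⁺=21.5334, hold=21.1552 ⇒ V=21.5334 exercise | (k=3,j=1): S=83.7049, (K−S)⁺=0.0000, hold=7.5083 ⇒ V=7.5083 continue | (k=3,j=2): S=114.9238, (K−S)⁺=0.0000, hold=1.2176 ⇒ V=1.2176 continue | (k=3,j=3): S=157.7862, (K−S)⁺=0.0000, hold=0.0000 ⇒ V=0.0000 continue  boundary S*=60.9666
step 2: (k=2,j=0): S=71.4367, (K−S)⁺=11.0633, hold=14.1064 ⇒ V=14.1064 continue | (k=2,j=1): S=98.0800, (K−S)⁺=0.0000, hold=4.2123 ⇒ V=4.2123 continue | (k=2,j=2): S=134.6603, (K−S)⁺=0.0000, hold=0.5835 ⇒ V=0.5835 continue  boundary S*=-
step 1: (k=1,j=0): S=83.7049, (K−S)⁺=0.0000, hold=8.8847 ⇒ V=8.8847 continue | (k=1,j=1): S=114.9238, (K−S)⁺=0.0000, hold=2.3129 ⇒ V=2.3129 continue  boundary S*=-
step 0: (k=0,j=0): S=98.0800, (K−S)⁺=0.0000, hold=5.4244 ⇒ V=5.4244 continue  boundary S*=-

price = 5.4244
boundary = - - - 60.9666 52.0310 60.9666 71.4367
tree:
5.4244
8.8847 2.3129
14.1064 4.2123 0.5835
21.5334 7.5083 1.2176 0.0000
30.4690 12.9935 2.5407 0.0000 0.0000
38.0949 21.5334 5.3018 0.0000 0.0000 0.0000
44.6031 30.4690 11.0633 0.0000 0.0000 0.0000 0.0000
50.1575 38.0949 21.5334 0.0000 0.0000 0.0000 0.0000 0.0000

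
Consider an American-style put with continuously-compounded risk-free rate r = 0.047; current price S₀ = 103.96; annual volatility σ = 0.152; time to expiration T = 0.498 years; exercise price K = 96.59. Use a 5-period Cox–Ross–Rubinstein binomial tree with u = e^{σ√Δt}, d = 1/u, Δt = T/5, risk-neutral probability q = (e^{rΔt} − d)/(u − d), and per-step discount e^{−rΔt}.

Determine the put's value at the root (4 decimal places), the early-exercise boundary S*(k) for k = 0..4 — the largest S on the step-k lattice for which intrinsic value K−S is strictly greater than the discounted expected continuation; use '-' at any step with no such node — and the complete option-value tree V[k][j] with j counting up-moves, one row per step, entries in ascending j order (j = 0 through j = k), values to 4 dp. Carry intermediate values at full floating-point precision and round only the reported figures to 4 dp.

price = 1.1201
boundary = - - - - 85.8091
tree:
1.1201
2.0864 0.2963
3.7812 0.6429 0.0000
6.5863 1.3947 0.0000 0.0000
10.7809 3.0257 0.0000 0.0000 0.0000
14.8001 6.5643 0.0000 0.0000 0.0000 0.0000

params: Δt=0.09960 u=1.04914 d=0.95316 q=0.53690 e^(-rΔt)=0.99533
t_5 payoffs: 14.8001 6.5643 0.0000 0.0000 0.0000 0.0000
t_4: node(4,0) S=85.8091 payoff=10.7809 vs cont=10.3298 → 10.7809 [stop]  node(4,1) S=94.4495 payoff=2.1405 vs cont=3.0257 → 3.0257 [wait]  node(4,2) S=103.9600 payoff=0.0000 vs cont=0.0000 → 0.0000 [wait]  node(4,3) S=114.4281 payoff=0.0000 vs cont=0.0000 → 0.0000 [wait]  node(4,4) S=125.9503 payoff=0.0000 vs cont=0.0000 → 0.0000 [wait]  ⇒ S*(4)=85.8091
t_3: node(3,0) S=90.0257 payoff=6.5643 vs cont=6.5863 → 6.5863 [wait]  node(3,1) S=99.0907 payoff=0.0000 vs cont=1.3947 → 1.3947 [wait]  node(3,2) S=109.0686 payoff=0.0000 vs cont=0.0000 → 0.0000 [wait]  node(3,3) S=120.0511 payoff=0.0000 vs cont=0.0000 → 0.0000 [wait]  ⇒ S*(3)=-
t_2: node(2,0) S=94.4495 payoff=2.1405 vs cont=3.7812 → 3.7812 [wait]  node(2,1) S=103.9600 payoff=0.0000 vs cont=0.6429 → 0.6429 [wait]  node(2,2) S=114.4281 payoff=0.0000 vs cont=0.0000 → 0.0000 [wait]  ⇒ S*(2)=-
t_1: node(1,0) S=99.0907 payoff=0.0000 vs cont=2.0864 → 2.0864 [wait]  node(1,1) S=109.0686 payoff=0.0000 vs cont=0.2963 → 0.2963 [wait]  ⇒ S*(1)=-
t_0: node(0,0) S=103.9600 payoff=0.0000 vs cont=1.1201 → 1.1201 [wait]  ⇒ S*(0)=-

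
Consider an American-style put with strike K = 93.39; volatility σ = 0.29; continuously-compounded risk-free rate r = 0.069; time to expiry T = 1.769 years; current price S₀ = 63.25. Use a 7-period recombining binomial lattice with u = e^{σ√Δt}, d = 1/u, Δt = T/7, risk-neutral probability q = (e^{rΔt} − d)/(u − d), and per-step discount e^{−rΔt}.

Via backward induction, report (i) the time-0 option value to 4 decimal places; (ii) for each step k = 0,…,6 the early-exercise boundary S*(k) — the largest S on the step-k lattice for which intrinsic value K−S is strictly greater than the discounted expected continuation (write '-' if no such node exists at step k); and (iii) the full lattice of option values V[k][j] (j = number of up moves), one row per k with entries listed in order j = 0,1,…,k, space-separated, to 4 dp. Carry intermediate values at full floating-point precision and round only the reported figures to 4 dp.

price = 30.1400
boundary = 63.2500 54.6697 63.2500 73.1769 63.2500 73.1769 63.2500
tree:
30.1400
38.7203 20.7136
46.1366 30.1400 12.8372
52.5468 38.7203 20.2131 6.5610
58.0875 46.1366 30.1400 11.7393 2.0723
62.8765 52.5468 38.7203 20.2131 4.4278 0.0000
67.0158 58.0875 46.1366 30.1400 9.4604 0.0000 0.0000
70.5937 62.8765 52.5468 38.7203 20.2131 0.0000 0.0000 0.0000

Δt=0.25271, u=1.15695, d=0.86434, q=0.52373, disc=e^(-rΔt)=0.98271
k=7 terminal: V=max(K-S,0) → 70.5937 62.8765 52.5468 38.7203 20.2131 0.0000 0.0000 0.0000
k=6: j=0 S=26.3742 intr=67.0158 cont=65.4015 V=67.0158[EX]; j=1 S=35.3025 intr=58.0875 cont=56.4731 V=58.0875[EX]; j=2 S=47.2534 intr=46.1366 cont=44.5222 V=46.1366[EX]; j=3 S=63.2500 intr=30.1400 cont=28.5256 V=30.1400[EX]; j=4 S=84.6619 intr=8.7281 cont=9.4604 V=9.4604[hold]; j=5 S=113.3222 intr=0.0000 cont=0.0000 V=0.0000[hold]; j=6 S=151.6849 intr=0.0000 cont=0.0000 V=0.0000[hold]  S*(6)=63.2500
k=5: j=0 S=30.5135 intr=62.8765 cont=61.2621 V=62.8765[EX]; j=1 S=40.8432 intr=52.5468 cont=50.9325 V=52.5468[EX]; j=2 S=54.6697 intr=38.7203 cont=37.1059 V=38.7203[EX]; j=3 S=73.1769 intr=20.2131 cont=18.9756 V=20.2131[EX]; j=4 S=97.9493 intr=0.0000 cont=4.4278 V=4.4278[hold]; j=5 S=131.1078 intr=0.0000 cont=0.0000 V=0.0000[hold]  S*(5)=73.1769
k=4: j=0 S=35.3025 intr=58.0875 cont=56.4731 V=58.0875[EX]; j=1 S=47.2534 intr=46.1366 cont=44.5222 V=46.1366[EX]; j=2 S=63.2500 intr=30.1400 cont=28.5256 V=30.1400[EX]; j=3 S=84.6619 intr=8.7281 cont=11.7393 V=11.7393[hold]; j=4 S=113.3222 intr=0.0000 cont=2.0723 V=2.0723[hold]  S*(4)=63.2500
k=3: j=0 S=40.8432 intr=52.5468 cont=50.9325 V=52.5468[EX]; j=1 S=54.6697 intr=38.7203 cont=37.1059 V=38.7203[EX]; j=2 S=73.1769 intr=20.2131 cont=20.1485 V=20.2131[EX]; j=3 S=97.9493 intr=0.0000 cont=6.5610 V=6.5610[hold]  S*(3)=73.1769
k=2: j=0 S=47.2534 intr=46.1366 cont=44.5222 V=46.1366[EX]; j=1 S=63.2500 intr=30.1400 cont=28.5256 V=30.1400[EX]; j=2 S=84.6619 intr=8.7281 cont=12.8372 V=12.8372[hold]  S*(2)=63.2500
k=1: j=0 S=54.6697 intr=38.7203 cont=37.1059 V=38.7203[EX]; j=1 S=73.1769 intr=20.2131 cont=20.7136 V=20.7136[hold]  S*(1)=54.6697
k=0: j=0 S=63.2500 intr=30.1400 cont=28.7832 V=30.1400[EX]  S*(0)=63.2500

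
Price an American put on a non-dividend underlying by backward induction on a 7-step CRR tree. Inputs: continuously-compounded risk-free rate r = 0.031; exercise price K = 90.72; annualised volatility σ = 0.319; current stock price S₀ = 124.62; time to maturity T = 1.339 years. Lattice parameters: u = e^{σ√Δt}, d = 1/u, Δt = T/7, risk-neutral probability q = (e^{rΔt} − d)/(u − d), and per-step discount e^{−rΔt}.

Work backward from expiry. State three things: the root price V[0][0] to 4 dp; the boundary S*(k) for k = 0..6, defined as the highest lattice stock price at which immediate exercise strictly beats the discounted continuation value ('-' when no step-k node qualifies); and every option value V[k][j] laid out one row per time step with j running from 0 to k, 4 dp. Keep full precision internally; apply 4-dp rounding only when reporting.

price = 3.6827
boundary = - - - - - 62.0336 71.3213
tree:
3.6827
5.8834 1.4042
9.1902 2.4639 0.3025
13.9615 4.2649 0.5925 0.0000
20.4755 7.2545 1.1605 0.0000 0.0000
28.6864 12.0567 2.2730 0.0000 0.0000 0.0000
36.7646 19.3987 4.4522 0.0000 0.0000 0.0000 0.0000
43.7908 28.6864 8.7205 0.0000 0.0000 0.0000 0.0000 0.0000

Δt=0.19129  u=1.14972  d=0.86978  q=0.48642  discount=0.99409
step 7 (expiry): payoffs max(K−S,0) = 43.7908 28.6864 8.7205 0.0000 0.0000 0.0000 0.0000 0.0000
step 6: (k=6,j=0): S=53.9554, (K−S)⁺=36.7646, hold=36.2282 ⇒ V=36.7646 exercise | (k=6,j=1): S=71.3213, (K−S)⁺=19.3987, hold=18.8623 ⇒ V=19.3987 exercise | (k=6,j=2): S=94.2765, (K−S)⁺=0.0000, hold=4.4522 ⇒ V=4.4522 continue | (k=6,j=3): S=124.6200, (K−S)⁺=0.0000, hold=0.0000 ⇒ V=0.0000 continue | (k=6,j=4): S=164.7297, (K−S)⁺=0.0000, hold=0.0000 ⇒ V=0.0000 continue | (k=6,j=5): S=217.7491, (K−S)⁺=0.0000, hold=0.0000 ⇒ V=0.0000 continue | (k=6,j=6): S=287.8330, (K−S)⁺=0.0000, hold=0.0000 ⇒ V=0.0000 continue  boundary S*=71.3213
step 5: (k=5,j=0): S=62.0336, (K−S)⁺=28.6864, hold=28.1500 ⇒ V=28.6864 exercise | (k=5,j=1): S=81.9995, (K−S)⁺=8.7205, hold=12.0567 ⇒ V=12.0567 continue | (k=5,j=2): S=108.3916, (K−S)⁺=0.0000, hold=2.2730 ⇒ V=2.2730 continue | (k=5,j=3): S=143.2781, (K−S)⁺=0.0000, hold=0.0000 ⇒ V=0.0000 continue | (k=5,j=4): S=189.3931, (K−S)⁺=0.0000, hold=0.0000 ⇒ V=0.0000 continue | (k=5,j=5): S=250.3505, (K−S)⁺=0.0000, hold=0.0000 ⇒ V=0.0000 continue  boundary S*=62.0336
step 4: (k=4,j=0): S=71.3213, (K−S)⁺=19.3987, hold=20.4755 ⇒ V=20.4755 continue | (k=4,j=1): S=94.2765, (K−S)⁺=0.0000, hold=7.2545 ⇒ V=7.2545 continue | (k=4,j=2): S=124.6200, (K−S)⁺=0.0000, hold=1.1605 ⇒ V=1.1605 continue | (k=4,j=3): S=164.7297, (K−S)⁺=0.0000, hold=0.0000 ⇒ V=0.0000 continue | (k=4,j=4): S=217.7491, (K−S)⁺=0.0000, hold=0.0000 ⇒ V=0.0000 continue  boundary S*=-
step 3: (k=3,j=0): S=81.9995, (K−S)⁺=8.7205, hold=13.9615 ⇒ V=13.9615 continue | (k=3,j=1): S=108.3916, (K−S)⁺=0.0000, hold=4.2649 ⇒ V=4.2649 continue | (k=3,j=2): S=143.2781, (K−S)⁺=0.0000, hold=0.5925 ⇒ V=0.5925 continue | (k=3,j=3): S=189.3931, (K−S)⁺=0.0000, hold=0.0000 ⇒ V=0.0000 continue  boundary S*=-
step 2: (k=2,j=0): S=94.2765, (K−S)⁺=0.0000, hold=9.1902 ⇒ V=9.1902 continue | (k=2,j=1): S=124.6200, (K−S)⁺=0.0000, hold=2.4639 ⇒ V=2.4639 continue | (k=2,j=2): S=164.7297, (K−S)⁺=0.0000, hold=0.3025 ⇒ V=0.3025 continue  boundary S*=-
step 1: (k=1,j=0): S=108.3916, (K−S)⁺=0.0000, hold=5.8834 ⇒ V=5.8834 continue | (k=1,j=1): S=143.2781, (K−S)⁺=0.0000, hold=1.4042 ⇒ V=1.4042 continue  boundary S*=-
step 0: (k=0,j=0): S=124.6200, (K−S)⁺=0.0000, hold=3.6827 ⇒ V=3.6827 continue  boundary S*=-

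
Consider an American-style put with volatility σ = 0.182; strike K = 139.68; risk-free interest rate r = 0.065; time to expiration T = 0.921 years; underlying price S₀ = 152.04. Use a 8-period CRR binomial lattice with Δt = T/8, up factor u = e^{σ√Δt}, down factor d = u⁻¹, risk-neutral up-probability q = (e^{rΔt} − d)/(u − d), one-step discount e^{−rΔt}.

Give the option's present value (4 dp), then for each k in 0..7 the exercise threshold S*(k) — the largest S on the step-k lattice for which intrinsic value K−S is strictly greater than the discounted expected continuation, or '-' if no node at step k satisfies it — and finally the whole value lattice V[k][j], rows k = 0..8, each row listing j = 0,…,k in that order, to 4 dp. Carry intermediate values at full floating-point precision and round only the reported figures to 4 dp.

Δt=0.11513, u=1.06370, d=0.94012, q=0.54534, disc=e^(-rΔt)=0.99254
k=8 terminal: V=max(K-S,0) → 46.9101 34.7150 20.9167 5.3045 0.0000 0.0000 0.0000 0.0000 0.0000
k=7: j=0 S=98.6792 intr=41.0008 cont=39.9594 V=41.0008[EX]; j=1 S=111.6512 intr=28.0288 cont=26.9874 V=28.0288[EX]; j=2 S=126.3285 intr=13.3515 cont=12.3102 V=13.3515[EX]; j=3 S=142.9351 intr=0.0000 cont=2.3937 V=2.3937[hold]; j=4 S=161.7248 intr=0.0000 cont=0.0000 V=0.0000[hold]; j=5 S=182.9846 intr=0.0000 cont=0.0000 V=0.0000[hold]; j=6 S=207.0390 intr=0.0000 cont=0.0000 V=0.0000[hold]; j=7 S=234.2556 intr=0.0000 cont=0.0000 V=0.0000[hold]  S*(7)=126.3285
k=6: j=0 S=104.9650 intr=34.7150 cont=33.6736 V=34.7150[EX]; j=1 S=118.7633 intr=20.9167 cont=19.8753 V=20.9167[EX]; j=2 S=134.3755 intr=5.3045 cont=7.3208 V=7.3208[hold]; j=3 S=152.0400 intr=0.0000 cont=1.0802 V=1.0802[hold]; j=4 S=172.0266 intr=0.0000 cont=0.0000 V=0.0000[hold]; j=5 S=194.6406 intr=0.0000 cont=0.0000 V=0.0000[hold]; j=6 S=220.2273 intr=0.0000 cont=0.0000 V=0.0000[hold]  S*(6)=118.7633
k=5: j=0 S=111.6512 intr=28.0288 cont=26.9874 V=28.0288[EX]; j=1 S=126.3285 intr=13.3515 cont=13.4016 V=13.4016[hold]; j=2 S=142.9351 intr=0.0000 cont=3.8883 V=3.8883[hold]; j=3 S=161.7248 intr=0.0000 cont=0.4875 V=0.4875[hold]; j=4 S=182.9846 intr=0.0000 cont=0.0000 V=0.0000[hold]; j=5 S=207.0390 intr=0.0000 cont=0.0000 V=0.0000[hold]  S*(5)=111.6512
k=4: j=0 S=118.7633 intr=20.9167 cont=19.9024 V=20.9167[EX]; j=1 S=134.3755 intr=5.3045 cont=8.1523 V=8.1523[hold]; j=2 S=152.0400 intr=0.0000 cont=2.0185 V=2.0185[hold]; j=3 S=172.0266 intr=0.0000 cont=0.2200 V=0.2200[hold]; j=4 S=194.6406 intr=0.0000 cont=0.0000 V=0.0000[hold]  S*(4)=118.7633
k=3: j=0 S=126.3285 intr=13.3515 cont=13.8517 V=13.8517[hold]; j=1 S=142.9351 intr=0.0000 cont=4.7714 V=4.7714[hold]; j=2 S=161.7248 intr=0.0000 cont=1.0300 V=1.0300[hold]; j=3 S=182.9846 intr=0.0000 cont=0.0993 V=0.0993[hold]  S*(3)=-
k=2: j=0 S=134.3755 intr=5.3045 cont=8.8335 V=8.8335[hold]; j=1 S=152.0400 intr=0.0000 cont=2.7107 V=2.7107[hold]; j=2 S=172.0266 intr=0.0000 cont=0.5185 V=0.5185[hold]  S*(2)=-
k=1: j=0 S=142.9351 intr=0.0000 cont=5.4535 V=5.4535[hold]; j=1 S=161.7248 intr=0.0000 cont=1.5039 V=1.5039[hold]  S*(1)=-
k=0: j=0 S=152.0400 intr=0.0000 cont=3.2750 V=3.2750[hold]  S*(0)=-

price = 3.2750
boundary = - - - - 118.7633 111.6512 118.7633 126.3285
tree:
3.2750
5.4535 1.5039
8.8335 2.7107 0.5185
13.8517 4.7714 1.0300 0.0993
20.9167 8.1523 2.0185 0.2200 0.0000
28.0288 13.4016 3.8883 0.4875 0.0000 0.0000
34.7150 20.9167 7.3208 1.0802 0.0000 0.0000 0.0000
41.0008 28.0288 13.3515 2.3937 0.0000 0.0000 0.0000 0.0000
46.9101 34.7150 20.9167 5.3045 0.0000 0.0000 0.0000 0.0000 0.0000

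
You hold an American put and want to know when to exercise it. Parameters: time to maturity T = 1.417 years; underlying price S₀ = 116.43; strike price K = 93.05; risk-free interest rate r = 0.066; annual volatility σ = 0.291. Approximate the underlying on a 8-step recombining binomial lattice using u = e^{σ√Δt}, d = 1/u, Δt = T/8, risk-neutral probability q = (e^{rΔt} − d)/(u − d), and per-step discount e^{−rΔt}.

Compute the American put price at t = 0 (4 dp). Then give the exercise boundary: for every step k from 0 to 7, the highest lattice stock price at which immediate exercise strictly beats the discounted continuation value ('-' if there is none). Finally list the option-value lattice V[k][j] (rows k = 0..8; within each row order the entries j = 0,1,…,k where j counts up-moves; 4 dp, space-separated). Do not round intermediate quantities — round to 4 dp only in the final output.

price = 3.5609
boundary = - - - - 71.3364 63.1136 71.3364 80.6305
tree:
3.5609
5.8489 1.5069
9.3661 2.7000 0.4279
14.5388 4.7525 0.8462 0.0473
21.7136 8.1745 1.6675 0.0992 0.0000
29.9364 13.6274 3.2723 0.2079 0.0000 0.0000
37.2114 21.7136 6.3921 0.4357 0.0000 0.0000 0.0000
43.6479 29.9364 12.4195 0.9133 0.0000 0.0000 0.0000 0.0000
49.3424 37.2114 21.7136 1.9144 0.0000 0.0000 0.0000 0.0000 0.0000

params: Δt=0.17713 u=1.13029 d=0.88473 q=0.51731 e^(-rΔt)=0.98838
t_8 payoffs: 49.3424 37.2114 21.7136 1.9144 0.0000 0.0000 0.0000 0.0000 0.0000
t_7: node(7,0) S=49.4021 payoff=43.6479 vs cont=42.5664 → 43.6479 [stop]  node(7,1) S=63.1136 payoff=29.9364 vs cont=28.8550 → 29.9364 [stop]  node(7,2) S=80.6305 payoff=12.4195 vs cont=11.3380 → 12.4195 [stop]  node(7,3) S=103.0093 payoff=0.0000 vs cont=0.9133 → 0.9133 [wait]  node(7,4) S=131.5992 payoff=0.0000 vs cont=0.0000 → 0.0000 [wait]  node(7,5) S=168.1242 payoff=0.0000 vs cont=0.0000 → 0.0000 [wait]  node(7,6) S=214.7866 payoff=0.0000 vs cont=0.0000 → 0.0000 [wait]  node(7,7) S=274.3999 payoff=0.0000 vs cont=0.0000 → 0.0000 [wait]  ⇒ S*(7)=80.6305
t_6: node(6,0) S=55.8386 payoff=37.2114 vs cont=36.1300 → 37.2114 [stop]  node(6,1) S=71.3364 payoff=21.7136 vs cont=20.6322 → 21.7136 [stop]  node(6,2) S=91.1356 payoff=1.9144 vs cont=6.3921 → 6.3921 [wait]  node(6,3) S=116.4300 payoff=0.0000 vs cont=0.4357 → 0.4357 [wait]  node(6,4) S=148.7448 payoff=0.0000 vs cont=0.0000 → 0.0000 [wait]  node(6,5) S=190.0285 payoff=0.0000 vs cont=0.0000 → 0.0000 [wait]  node(6,6) S=242.7703 payoff=0.0000 vs cont=0.0000 → 0.0000 [wait]  ⇒ S*(6)=71.3364
t_5: node(5,0) S=63.1136 payoff=29.9364 vs cont=28.8550 → 29.9364 [stop]  node(5,1) S=80.6305 payoff=12.4195 vs cont=13.6274 → 13.6274 [wait]  node(5,2) S=103.0093 payoff=0.0000 vs cont=3.2723 → 3.2723 [wait]  node(5,3) S=131.5992 payoff=0.0000 vs cont=0.2079 → 0.2079 [wait]  node(5,4) S=168.1242 payoff=0.0000 vs cont=0.0000 → 0.0000 [wait]  node(5,5) S=214.7866 payoff=0.0000 vs cont=0.0000 → 0.0000 [wait]  ⇒ S*(5)=63.1136
t_4: node(4,0) S=71.3364 payoff=21.7136 vs cont=21.2498 → 21.7136 [stop]  node(4,1) S=91.1356 payoff=1.9144 vs cont=8.1745 → 8.1745 [wait]  node(4,2) S=116.4300 payoff=0.0000 vs cont=1.6675 → 1.6675 [wait]  node(4,3) S=148.7448 payoff=0.0000 vs cont=0.0992 → 0.0992 [wait]  node(4,4) S=190.0285 payoff=0.0000 vs cont=0.0000 → 0.0000 [wait]  ⇒ S*(4)=71.3364
t_3: node(3,0) S=80.6305 payoff=12.4195 vs cont=14.5388 → 14.5388 [wait]  node(3,1) S=103.0093 payoff=0.0000 vs cont=4.7525 → 4.7525 [wait]  node(3,2) S=131.5992 payoff=0.0000 vs cont=0.8462 → 0.8462 [wait]  node(3,3) S=168.1242 payoff=0.0000 vs cont=0.0473 → 0.0473 [wait]  ⇒ S*(3)=-
t_2: node(2,0) S=91.1356 payoff=1.9144 vs cont=9.3661 → 9.3661 [wait]  node(2,1) S=116.4300 payoff=0.0000 vs cont=2.7000 → 2.7000 [wait]  node(2,2) S=148.7448 payoff=0.0000 vs cont=0.4279 → 0.4279 [wait]  ⇒ S*(2)=-
t_1: node(1,0) S=103.0093 payoff=0.0000 vs cont=5.8489 → 5.8489 [wait]  node(1,1) S=131.5992 payoff=0.0000 vs cont=1.5069 → 1.5069 [wait]  ⇒ S*(1)=-
t_0: node(0,0) S=116.4300 payoff=0.0000 vs cont=3.5609 → 3.5609 [wait]  ⇒ S*(0)=-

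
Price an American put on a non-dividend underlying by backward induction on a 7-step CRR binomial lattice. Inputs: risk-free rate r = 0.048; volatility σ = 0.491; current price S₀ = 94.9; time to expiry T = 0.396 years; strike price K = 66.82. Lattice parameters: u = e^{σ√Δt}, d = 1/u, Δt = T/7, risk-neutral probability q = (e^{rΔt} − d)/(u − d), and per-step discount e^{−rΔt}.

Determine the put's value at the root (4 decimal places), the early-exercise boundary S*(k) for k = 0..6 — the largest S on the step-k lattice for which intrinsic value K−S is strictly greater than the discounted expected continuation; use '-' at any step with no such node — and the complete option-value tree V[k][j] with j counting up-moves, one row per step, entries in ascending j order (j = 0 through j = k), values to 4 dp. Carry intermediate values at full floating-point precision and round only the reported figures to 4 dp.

price = 1.1555
boundary = - - - - - 52.9267 59.4830
tree:
1.1555
1.9882 0.2688
3.3666 0.5207 0.0000
5.5821 1.0089 0.0000 0.0000
8.9930 1.9546 0.0000 0.0000 0.0000
13.8933 3.7869 0.0000 0.0000 0.0000 0.0000
19.7270 7.3370 0.0000 0.0000 0.0000 0.0000 0.0000
24.9177 13.8933 0.0000 0.0000 0.0000 0.0000 0.0000 0.0000

Δt=0.05657  u=1.12388  d=0.88978  q=0.48245  discount=0.99729
step 7 (expiry): payoffs max(K−S,0) = 24.9177 13.8933 0.0000 0.0000 0.0000 0.0000 0.0000 0.0000
step 6: (k=6,j=0): S=47.0930, (K−S)⁺=19.7270, hold=19.5458 ⇒ V=19.7270 exercise | (k=6,j=1): S=59.4830, (K−S)⁺=7.3370, hold=7.1709 ⇒ V=7.3370 exercise | (k=6,j=2): S=75.1328, (K−S)⁺=0.0000, hold=0.0000 ⇒ V=0.0000 continue | (k=6,j=3): S=94.9000, (K−S)⁺=0.0000, hold=0.0000 ⇒ V=0.0000 continue | (k=6,j=4): S=119.8679, (K−S)⁺=0.0000, hold=0.0000 ⇒ V=0.0000 continue | (k=6,j=5): S=151.4047, (K−S)⁺=0.0000, hold=0.0000 ⇒ V=0.0000 continue | (k=6,j=6): S=191.2387, (K−S)⁺=0.0000, hold=0.0000 ⇒ V=0.0000 continue  boundary S*=59.4830
step 5: (k=5,j=0): S=52.9267, (K−S)⁺=13.8933, hold=13.7121 ⇒ V=13.8933 exercise | (k=5,j=1): S=66.8515, (K−S)⁺=0.0000, hold=3.7869 ⇒ V=3.7869 continue | (k=5,j=2): S=84.4399, (K−S)⁺=0.0000, hold=0.0000 ⇒ V=0.0000 continue | (k=5,j=3): S=106.6558, (K−S)⁺=0.0000, hold=0.0000 ⇒ V=0.0000 continue | (k=5,j=4): S=134.7166, (K−S)⁺=0.0000, hold=0.0000 ⇒ V=0.0000 continue | (k=5,j=5): S=170.1600, (K−S)⁺=0.0000, hold=0.0000 ⇒ V=0.0000 continue  boundary S*=52.9267
step 4: (k=4,j=0): S=59.4830, (K−S)⁺=7.3370, hold=8.9930 ⇒ V=8.9930 continue | (k=4,j=1): S=75.1328, (K−S)⁺=0.0000, hold=1.9546 ⇒ V=1.9546 continue | (k=4,j=2): S=94.9000, (K−S)⁺=0.0000, hold=0.0000 ⇒ V=0.0000 continue | (k=4,j=3): S=119.8679, (K−S)⁺=0.0000, hold=0.0000 ⇒ V=0.0000 continue | (k=4,j=4): S=151.4047, (K−S)⁺=0.0000, hold=0.0000 ⇒ V=0.0000 continue  boundary S*=-
step 3: (k=3,j=0): S=66.8515, (K−S)⁺=0.0000, hold=5.5821 ⇒ V=5.5821 continue | (k=3,j=1): S=84.4399, (K−S)⁺=0.0000, hold=1.0089 ⇒ V=1.0089 continue | (k=3,j=2): S=106.6558, (K−S)⁺=0.0000, hold=0.0000 ⇒ V=0.0000 continue | (k=3,j=3): S=134.7166, (K−S)⁺=0.0000, hold=0.0000 ⇒ V=0.0000 continue  boundary S*=-
step 2: (k=2,j=0): S=75.1328, (K−S)⁺=0.0000, hold=3.3666 ⇒ V=3.3666 continue | (k=2,j=1): S=94.9000, (K−S)⁺=0.0000, hold=0.5207 ⇒ V=0.5207 continue | (k=2,j=2): S=119.8679, (K−S)⁺=0.0000, hold=0.0000 ⇒ V=0.0000 continue  boundary S*=-
step 1: (k=1,j=0): S=84.4399, (K−S)⁺=0.0000, hold=1.9882 ⇒ V=1.9882 continue | (k=1,j=1): S=106.6558, (K−S)⁺=0.0000, hold=0.2688 ⇒ V=0.2688 continue  boundary S*=-
step 0: (k=0,j=0): S=94.9000, (K−S)⁺=0.0000, hold=1.1555 ⇒ V=1.1555 continue  boundary S*=-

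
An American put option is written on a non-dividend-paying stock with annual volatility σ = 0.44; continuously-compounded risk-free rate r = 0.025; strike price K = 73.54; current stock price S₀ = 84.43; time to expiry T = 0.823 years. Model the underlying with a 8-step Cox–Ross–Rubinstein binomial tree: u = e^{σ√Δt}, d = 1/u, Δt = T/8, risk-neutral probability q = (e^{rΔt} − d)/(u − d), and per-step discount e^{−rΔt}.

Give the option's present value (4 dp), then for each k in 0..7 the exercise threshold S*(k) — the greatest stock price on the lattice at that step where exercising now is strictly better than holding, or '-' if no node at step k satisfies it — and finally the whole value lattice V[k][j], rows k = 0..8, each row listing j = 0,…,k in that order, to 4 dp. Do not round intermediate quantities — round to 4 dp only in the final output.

Δt=0.10287  u=1.15157  d=0.86838  q=0.47387  discount=0.99743
step 8 (expiry): payoffs max(K−S,0) = 46.2393 37.3361 25.5296 9.8727 0.0000 0.0000 0.0000 0.0000 0.0000
step 7: (k=7,j=0): S=31.4387, (K−S)⁺=42.1013, hold=41.9124 ⇒ V=42.1013 exercise | (k=7,j=1): S=41.6913, (K−S)⁺=31.8487, hold=31.6598 ⇒ V=31.8487 exercise | (k=7,j=2): S=55.2874, (K−S)⁺=18.2526, hold=18.0638 ⇒ V=18.2526 exercise | (k=7,j=3): S=73.3173, (K−S)⁺=0.2227, hold=5.1810 ⇒ V=5.1810 continue | (k=7,j=4): S=97.2271, (K−S)⁺=0.0000, hold=0.0000 ⇒ V=0.0000 continue | (k=7,j=5): S=128.9341, (K−S)⁺=0.0000, hold=0.0000 ⇒ V=0.0000 continue | (k=7,j=6): S=170.9812, (K−S)⁺=0.0000, hold=0.0000 ⇒ V=0.0000 continue | (k=7,j=7): S=226.7405, (K−S)⁺=0.0000, hold=0.0000 ⇒ V=0.0000 continue  boundary S*=55.2874
step 6: (k=6,j=0): S=36.2039, (K−S)⁺=37.3361, hold=37.1472 ⇒ V=37.3361 exercise | (k=6,j=1): S=48.0104, (K−S)⁺=25.5296, hold=25.3407 ⇒ V=25.5296 exercise | (k=6,j=2): S=63.6673, (K−S)⁺=9.8727, hold=12.0274 ⇒ V=12.0274 continue | (k=6,j=3): S=84.4300, (K−S)⁺=0.0000, hold=2.7189 ⇒ V=2.7189 continue | (k=6,j=4): S=111.9637, (K−S)⁺=0.0000, hold=0.0000 ⇒ V=0.0000 continue | (k=6,j=5): S=148.4766, (K−S)⁺=0.0000, hold=0.0000 ⇒ V=0.0000 continue | (k=6,j=6): S=196.8968, (K−S)⁺=0.0000, hold=0.0000 ⇒ V=0.0000 continue  boundary S*=48.0104
step 5: (k=5,j=0): S=41.6913, (K−S)⁺=31.8487, hold=31.6598 ⇒ V=31.8487 exercise | (k=5,j=1): S=55.2874, (K−S)⁺=18.2526, hold=19.0822 ⇒ V=19.0822 continue | (k=5,j=2): S=73.3173, (K−S)⁺=0.2227, hold=7.5968 ⇒ V=7.5968 continue | (k=5,j=3): S=97.2271, (K−S)⁺=0.0000, hold=1.4268 ⇒ V=1.4268 continue | (k=5,j=4): S=128.9341, (K−S)⁺=0.0000, hold=0.0000 ⇒ V=0.0000 continue | (k=5,j=5): S=170.9812, (K−S)⁺=0.0000, hold=0.0000 ⇒ V=0.0000 continue  boundary S*=41.6913
step 4: (k=4,j=0): S=48.0104, (K−S)⁺=25.5296, hold=25.7328 ⇒ V=25.7328 continue | (k=4,j=1): S=63.6673, (K−S)⁺=9.8727, hold=13.6046 ⇒ V=13.6046 continue | (k=4,j=2): S=84.4300, (K−S)⁺=0.0000, hold=4.6610 ⇒ V=4.6610 continue | (k=4,j=3): S=111.9637, (K−S)⁺=0.0000, hold=0.7488 ⇒ V=0.7488 continue | (k=4,j=4): S=148.4766, (K−S)⁺=0.0000, hold=0.0000 ⇒ V=0.0000 continue  boundary S*=-
step 3: (k=3,j=0): S=55.2874, (K−S)⁺=18.2526, hold=19.9342 ⇒ V=19.9342 continue | (k=3,j=1): S=73.3173, (K−S)⁺=0.2227, hold=9.3424 ⇒ V=9.3424 continue | (k=3,j=2): S=97.2271, (K−S)⁺=0.0000, hold=2.7999 ⇒ V=2.7999 continue | (k=3,j=3): S=128.9341, (K−S)⁺=0.0000, hold=0.3929 ⇒ V=0.3929 continue  boundary S*=-
step 2: (k=2,j=0): S=63.6673, (K−S)⁺=9.8727, hold=14.8768 ⇒ V=14.8768 continue | (k=2,j=1): S=84.4300, (K−S)⁺=0.0000, hold=6.2261 ⇒ V=6.2261 continue | (k=2,j=2): S=111.9637, (K−S)⁺=0.0000, hold=1.6551 ⇒ V=1.6551 continue  boundary S*=-
step 1: (k=1,j=0): S=73.3173, (K−S)⁺=0.2227, hold=10.7498 ⇒ V=10.7498 continue | (k=1,j=1): S=97.2271, (K−S)⁺=0.0000, hold=4.0496 ⇒ V=4.0496 continue  boundary S*=-
step 0: (k=0,j=0): S=84.4300, (K−S)⁺=0.0000, hold=7.5553 ⇒ V=7.5553 continue  boundary S*=-

price = 7.5553
boundary = - - - - - 41.6913 48.0104 55.2874
tree:
7.5553
10.7498 4.0496
14.8768 6.2261 1.6551
19.9342 9.3424 2.7999 0.3929
25.7328 13.6046 4.6610 0.7488 0.0000
31.8487 19.0822 7.5968 1.4268 0.0000 0.0000
37.3361 25.5296 12.0274 2.7189 0.0000 0.0000 0.0000
42.1013 31.8487 18.2526 5.1810 0.0000 0.0000 0.0000 0.0000
46.2393 37.3361 25.5296 9.8727 0.0000 0.0000 0.0000 0.0000 0.0000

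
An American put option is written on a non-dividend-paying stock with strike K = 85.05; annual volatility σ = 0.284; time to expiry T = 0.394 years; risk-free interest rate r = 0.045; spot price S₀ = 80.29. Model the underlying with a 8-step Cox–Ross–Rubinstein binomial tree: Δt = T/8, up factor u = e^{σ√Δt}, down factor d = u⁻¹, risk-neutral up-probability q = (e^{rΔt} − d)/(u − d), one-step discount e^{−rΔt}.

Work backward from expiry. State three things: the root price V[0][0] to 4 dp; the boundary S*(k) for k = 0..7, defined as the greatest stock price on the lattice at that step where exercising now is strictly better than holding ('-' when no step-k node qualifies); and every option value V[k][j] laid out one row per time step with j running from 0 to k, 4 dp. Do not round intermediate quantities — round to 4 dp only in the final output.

price = 7.9818
boundary = - - - 66.4577 62.3984 66.4577 70.7811 75.3858
tree:
7.9818
10.9324 5.0881
14.5044 7.4349 2.7811
18.5923 10.5106 4.4145 1.1719
22.6516 14.2943 6.8012 2.0649 0.2906
26.4629 18.5923 10.0910 3.5655 0.5846 0.0000
30.0415 22.6516 14.2689 5.9884 1.1760 0.0000 0.0000
33.4015 26.4629 18.5923 9.6642 2.3660 0.0000 0.0000 0.0000
36.5562 30.0415 22.6516 14.2689 4.7600 0.0000 0.0000 0.0000 0.0000

Δt=0.04925  u=1.06505  d=0.93892  q=0.50184  discount=0.99779
step 8 (expiry): payoffs max(K−S,0) = 36.5562 30.0415 22.6516 14.2689 4.7600 0.0000 0.0000 0.0000 0.0000
step 7: (k=7,j=0): S=51.6485, (K−S)⁺=33.4015, hold=33.2132 ⇒ V=33.4015 exercise | (k=7,j=1): S=58.5871, (K−S)⁺=26.4629, hold=26.2747 ⇒ V=26.4629 exercise | (k=7,j=2): S=66.4577, (K−S)⁺=18.5923, hold=18.4040 ⇒ V=18.5923 exercise | (k=7,j=3): S=75.3858, (K−S)⁺=9.6642, hold=9.4759 ⇒ V=9.6642 exercise | (k=7,j=4): S=85.5132, (K−S)⁺=0.0000, hold=2.3660 ⇒ V=2.3660 continue | (k=7,j=5): S=97.0012, (K−S)⁺=0.0000, hold=0.0000 ⇒ V=0.0000 continue | (k=7,j=6): S=110.0326, (K−S)⁺=0.0000, hold=0.0000 ⇒ V=0.0000 continue | (k=7,j=7): S=124.8145, (K−S)⁺=0.0000, hold=0.0000 ⇒ V=0.0000 continue  boundary S*=75.3858
step 6: (k=6,j=0): S=55.0085, (K−S)⁺=30.0415, hold=29.8532 ⇒ V=30.0415 exercise | (k=6,j=1): S=62.3984, (K−S)⁺=22.6516, hold=22.4633 ⇒ V=22.6516 exercise | (k=6,j=2): S=70.7811, (K−S)⁺=14.2689, hold=14.0806 ⇒ V=14.2689 exercise | (k=6,j=3): S=80.2900, (K−S)⁺=4.7600, hold=5.9884 ⇒ V=5.9884 continue | (k=6,j=4): S=91.0763, (K−S)⁺=0.0000, hold=1.1760 ⇒ V=1.1760 continue | (k=6,j=5): S=103.3116, (K−S)⁺=0.0000, hold=0.0000 ⇒ V=0.0000 continue | (k=6,j=6): S=117.1907, (K−S)⁺=0.0000, hold=0.0000 ⇒ V=0.0000 continue  boundary S*=70.7811
step 5: (k=5,j=0): S=58.5871, (K−S)⁺=26.4629, hold=26.2747 ⇒ V=26.4629 exercise | (k=5,j=1): S=66.4577, (K−S)⁺=18.5923, hold=18.4040 ⇒ V=18.5923 exercise | (k=5,j=2): S=75.3858, (K−S)⁺=9.6642, hold=10.0910 ⇒ V=10.0910 continue | (k=5,j=3): S=85.5132, (K−S)⁺=0.0000, hold=3.5655 ⇒ V=3.5655 continue | (k=5,j=4): S=97.0012, (K−S)⁺=0.0000, hold=0.5846 ⇒ V=0.5846 continue | (k=5,j=5): S=110.0326, (K−S)⁺=0.0000, hold=0.0000 ⇒ V=0.0000 continue  boundary S*=66.4577
step 4: (k=4,j=0): S=62.3984, (K−S)⁺=22.6516, hold=22.4633 ⇒ V=22.6516 exercise | (k=4,j=1): S=70.7811, (K−S)⁺=14.2689, hold=14.2943 ⇒ V=14.2943 continue | (k=4,j=2): S=80.2900, (K−S)⁺=4.7600, hold=6.8012 ⇒ V=6.8012 continue | (k=4,j=3): S=91.0763, (K−S)⁺=0.0000, hold=2.0649 ⇒ V=2.0649 continue | (k=4,j=4): S=103.3116, (K−S)⁺=0.0000, hold=0.2906 ⇒ V=0.2906 continue  boundary S*=62.3984
step 3: (k=3,j=0): S=66.4577, (K−S)⁺=18.5923, hold=18.4167 ⇒ V=18.5923 exercise | (k=3,j=1): S=75.3858, (K−S)⁺=9.6642, hold=10.5106 ⇒ V=10.5106 continue | (k=3,j=2): S=85.5132, (K−S)⁺=0.0000, hold=4.4145 ⇒ V=4.4145 continue | (k=3,j=3): S=97.0012, (K−S)⁺=0.0000, hold=1.1719 ⇒ V=1.1719 continue  boundary S*=66.4577
step 2: (k=2,j=0): S=70.7811, (K−S)⁺=14.2689, hold=14.5044 ⇒ V=14.5044 continue | (k=2,j=1): S=80.2900, (K−S)⁺=4.7600, hold=7.4349 ⇒ V=7.4349 continue | (k=2,j=2): S=91.0763, (K−S)⁺=0.0000, hold=2.7811 ⇒ V=2.7811 continue  boundary S*=-
step 1: (k=1,j=0): S=75.3858, (K−S)⁺=9.6642, hold=10.9324 ⇒ V=10.9324 continue | (k=1,j=1): S=85.5132, (K−S)⁺=0.0000, hold=5.0881 ⇒ V=5.0881 continue  boundary S*=-
step 0: (k=0,j=0): S=80.2900, (K−S)⁺=4.7600, hold=7.9818 ⇒ V=7.9818 continue  boundary S*=-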